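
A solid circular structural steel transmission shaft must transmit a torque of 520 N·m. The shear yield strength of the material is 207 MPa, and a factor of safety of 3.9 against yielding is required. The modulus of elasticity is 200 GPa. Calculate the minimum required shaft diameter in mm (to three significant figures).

Allowable shear stress τ_allow = 207/3.9 = 53.08 MPa.
For a solid shaft τ = 16T/(πd³), so d³ = 16T/(π τ_allow) = 16×520000/(π×53.08) = 49900 mm³.
d = (49900)^(1/3) = 36.81 mm.

d = 36.8 mm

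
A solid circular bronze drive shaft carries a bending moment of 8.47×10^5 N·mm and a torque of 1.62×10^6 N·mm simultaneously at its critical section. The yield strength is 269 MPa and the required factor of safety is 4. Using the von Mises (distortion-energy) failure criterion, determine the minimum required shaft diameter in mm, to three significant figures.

d = 62.8 mm

σ_allow = σ_y/n = 269/4 = 67.25 MPa.
For a solid shaft σ_b = 32M/(πd³) and τ = 16T/(πd³), so the von Mises stress is σ' = (16/πd³)·√(4M²+3T²).
√(4M²+3T²) = √(4×(847000)² + 3×(1.620×10^6)²) = 3.278×10^6 N·mm.
d³ = 16×3.278×10^6/(π×67.25) = 248200 mm³.
d = 62.85 mm.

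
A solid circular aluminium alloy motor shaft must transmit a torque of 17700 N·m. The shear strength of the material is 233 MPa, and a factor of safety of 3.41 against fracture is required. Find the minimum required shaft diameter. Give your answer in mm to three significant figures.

d = 110 mm

Allowable shear stress τ_allow = 233/3.41 = 68.33 MPa.
For a solid shaft τ = 16T/(πd³), so d³ = 16T/(π τ_allow) = 16×1.7700×10^7/(π×68.33) = 1.319×10^6 mm³.
d = (1.319×10^6)^(1/3) = 109.7 mm.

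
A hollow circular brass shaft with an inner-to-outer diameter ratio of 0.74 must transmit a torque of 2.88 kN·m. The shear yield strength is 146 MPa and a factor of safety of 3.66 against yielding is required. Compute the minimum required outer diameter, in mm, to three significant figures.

d_o = 80.7 mm

τ_allow = 146/3.66 = 39.89 MPa.
For a hollow shaft τ = 16T/[πd_o³(1−k⁴)] with k = 0.74, so 1−k⁴ = 0.7001.
d_o³ = 16T/[π τ_allow (1−k⁴)] = 16×2880000/(π×39.89×0.7001) = 525200 mm³.
d_o = 80.68 mm.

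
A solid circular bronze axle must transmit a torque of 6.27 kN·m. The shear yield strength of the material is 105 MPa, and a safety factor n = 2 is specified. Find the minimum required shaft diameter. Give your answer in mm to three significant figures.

Allowable shear stress τ_allow = 105/2 = 52.50 MPa.
For a solid shaft τ = 16T/(πd³), so d³ = 16T/(π τ_allow) = 16×6270000/(π×52.50) = 608200 mm³.
d = (608200)^(1/3) = 84.73 mm.

d = 84.7 mm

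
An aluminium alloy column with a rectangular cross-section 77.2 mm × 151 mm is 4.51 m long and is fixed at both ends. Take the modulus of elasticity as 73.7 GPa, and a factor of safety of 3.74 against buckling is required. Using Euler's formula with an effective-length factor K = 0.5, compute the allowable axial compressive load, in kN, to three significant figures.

P_allow = 221 kN

Buckling occurs about the weak axis: I_min = h·b³/12 = 151×77.2³/12 = 5.790×10^6 mm⁴ (b = 77.2 mm is the smaller dimension).
Effective length L_e = KL = 0.5×4.51 m = 2255 mm.
Euler critical load P_cr = π²EI/L_e² = π²×73700×5.790×10^6/2255² = 828200 N.
P_allow = P_cr/n = 828200/3.74 = 221400 N.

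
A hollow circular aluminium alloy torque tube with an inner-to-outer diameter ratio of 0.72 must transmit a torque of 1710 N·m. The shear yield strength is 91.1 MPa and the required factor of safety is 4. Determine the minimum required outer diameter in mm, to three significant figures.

τ_allow = 91.1/4 = 22.77 MPa.
For a hollow shaft τ = 16T/[πd_o³(1−k⁴)] with k = 0.72, so 1−k⁴ = 0.7313.
d_o³ = 16T/[π τ_allow (1−k⁴)] = 16×1710000/(π×22.77×0.7313) = 522900 mm³.
d_o = 80.56 mm.

d_o = 80.6 mm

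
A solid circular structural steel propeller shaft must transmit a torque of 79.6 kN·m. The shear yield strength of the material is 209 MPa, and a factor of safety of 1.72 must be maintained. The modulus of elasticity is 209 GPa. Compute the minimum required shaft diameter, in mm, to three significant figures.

Allowable shear stress τ_allow = 209/1.72 = 121.5 MPa.
For a solid shaft τ = 16T/(πd³), so d³ = 16T/(π τ_allow) = 16×7.9600×10^7/(π×121.5) = 3.336×10^6 mm³.
d = (3.336×10^6)^(1/3) = 149.4 mm.

d = 149 mm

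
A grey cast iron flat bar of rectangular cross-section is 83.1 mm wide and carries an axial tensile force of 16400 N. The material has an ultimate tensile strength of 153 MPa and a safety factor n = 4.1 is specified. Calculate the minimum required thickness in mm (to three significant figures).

σ_allow = 153/4.1 = 37.32 MPa.
Required area A = F/σ_allow = 16400/37.32 = 439.5 mm².
t = A/w = 439.5/83.1 = 5.289 mm.

t = 5.29 mm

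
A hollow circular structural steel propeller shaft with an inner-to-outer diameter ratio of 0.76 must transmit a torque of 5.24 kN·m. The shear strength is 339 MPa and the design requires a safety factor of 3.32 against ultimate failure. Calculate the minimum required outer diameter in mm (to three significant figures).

τ_allow = 339/3.32 = 102.1 MPa.
For a hollow shaft τ = 16T/[πd_o³(1−k⁴)] with k = 0.76, so 1−k⁴ = 0.6664.
d_o³ = 16T/[π τ_allow (1−k⁴)] = 16×5240000/(π×102.1×0.6664) = 392200 mm³.
d_o = 73.20 mm.

d_o = 73.2 mm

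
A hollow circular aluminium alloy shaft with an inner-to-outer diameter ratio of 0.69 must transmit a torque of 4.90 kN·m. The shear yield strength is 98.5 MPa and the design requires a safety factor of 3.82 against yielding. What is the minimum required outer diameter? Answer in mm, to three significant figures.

τ_allow = 98.5/3.82 = 25.79 MPa.
For a hollow shaft τ = 16T/[πd_o³(1−k⁴)] with k = 0.69, so 1−k⁴ = 0.7733.
d_o³ = 16T/[π τ_allow (1−k⁴)] = 16×4900000/(π×25.79×0.7733) = 1.251×10^6 mm³.
d_o = 107.8 mm.

d_o = 108 mm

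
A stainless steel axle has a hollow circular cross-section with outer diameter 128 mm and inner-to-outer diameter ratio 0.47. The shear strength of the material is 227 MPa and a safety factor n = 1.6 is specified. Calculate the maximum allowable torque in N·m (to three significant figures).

T_allow = 55600 N·m

τ_allow = 227/1.6 = 141.9 MPa.
For a hollow shaft T_allow = τ_allow·πd_o³(1−k⁴)/16 with 1−k⁴ = 0.9512, so πd_o³(1−k⁴)/16 = 391700 mm³.
T_allow = 141.9×391700 = 5.557×10^7 N·mm = 55570 N·m.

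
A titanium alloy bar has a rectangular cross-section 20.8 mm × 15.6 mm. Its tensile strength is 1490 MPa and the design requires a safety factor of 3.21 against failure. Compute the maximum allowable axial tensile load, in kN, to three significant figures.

F_allow = 151 kN

σ_allow = 1490/3.21 = 464.2 MPa.
A = 20.8×15.6 = 324.5 mm².
F_allow = σ_allow × A = 464.2×324.5 = 150600 N.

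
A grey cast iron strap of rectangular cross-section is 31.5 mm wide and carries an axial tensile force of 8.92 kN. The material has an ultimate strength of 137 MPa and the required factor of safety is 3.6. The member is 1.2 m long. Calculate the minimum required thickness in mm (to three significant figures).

σ_allow = 137/3.6 = 38.06 MPa.
Required area A = F/σ_allow = 8920.0/38.06 = 234.4 mm².
t = A/w = 234.4/31.5 = 7.441 mm.

t = 7.44 mm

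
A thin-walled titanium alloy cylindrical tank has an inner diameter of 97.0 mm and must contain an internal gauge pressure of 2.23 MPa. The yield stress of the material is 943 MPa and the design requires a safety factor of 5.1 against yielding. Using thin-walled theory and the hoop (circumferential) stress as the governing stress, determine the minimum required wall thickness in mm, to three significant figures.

σ_allow = 943/5.1 = 184.9 MPa.
Hoop stress σ_h = pD/(2t), so t = pD/(2σ_allow) = 2.23×97.0/(2×184.9) = 0.5849 mm.

t = 0.585 mm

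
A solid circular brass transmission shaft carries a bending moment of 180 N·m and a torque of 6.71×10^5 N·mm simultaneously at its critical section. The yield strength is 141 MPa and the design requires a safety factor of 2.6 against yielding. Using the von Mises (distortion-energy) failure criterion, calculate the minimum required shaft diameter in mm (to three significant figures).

d = 48.5 mm

σ_allow = σ_y/n = 141/2.6 = 54.23 MPa.
For a solid shaft σ_b = 32M/(πd³) and τ = 16T/(πd³), so the von Mises stress is σ' = (16/πd³)·√(4M²+3T²).
√(4M²+3T²) = √(4×(180000)² + 3×(671000)²) = 1.217×10^6 N·mm.
d³ = 16×1.217×10^6/(π×54.23) = 114300 mm³.
d = 48.53 mm.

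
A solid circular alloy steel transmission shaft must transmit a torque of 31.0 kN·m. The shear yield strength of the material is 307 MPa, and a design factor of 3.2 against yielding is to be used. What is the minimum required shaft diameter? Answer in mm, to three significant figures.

d = 118 mm

Allowable shear stress τ_allow = 307/3.2 = 95.94 MPa.
For a solid shaft τ = 16T/(πd³), so d³ = 16T/(π τ_allow) = 16×3.1000×10^7/(π×95.94) = 1.646×10^6 mm³.
d = (1.646×10^6)^(1/3) = 118.1 mm.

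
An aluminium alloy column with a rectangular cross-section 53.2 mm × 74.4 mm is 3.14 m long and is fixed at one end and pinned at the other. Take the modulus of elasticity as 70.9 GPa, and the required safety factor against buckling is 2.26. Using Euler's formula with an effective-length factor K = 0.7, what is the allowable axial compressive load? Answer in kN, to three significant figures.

Buckling occurs about the weak axis: I_min = h·b³/12 = 74.4×53.2³/12 = 933500 mm⁴ (b = 53.2 mm is the smaller dimension).
Effective length L_e = KL = 0.7×3.14 m = 2198 mm.
Euler critical load P_cr = π²EI/L_e² = π²×70900×933500/2198² = 135200 N.
P_allow = P_cr/n = 135200/2.26 = 59830 N.

P_allow = 59.8 kN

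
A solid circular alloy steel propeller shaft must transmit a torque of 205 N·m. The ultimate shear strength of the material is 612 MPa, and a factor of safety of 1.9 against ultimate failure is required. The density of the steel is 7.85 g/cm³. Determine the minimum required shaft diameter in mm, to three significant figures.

d = 14.8 mm

Allowable shear stress τ_allow = 612/1.9 = 322.1 MPa.
For a solid shaft τ = 16T/(πd³), so d³ = 16T/(π τ_allow) = 16×205000/(π×322.1) = 3241 mm³.
d = (3241)^(1/3) = 14.80 mm.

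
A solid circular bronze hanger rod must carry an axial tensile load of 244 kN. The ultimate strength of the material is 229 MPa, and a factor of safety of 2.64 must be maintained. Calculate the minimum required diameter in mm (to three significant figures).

Allowable stress σ_allow = 229/2.64 = 86.74 MPa.
Required area A = F/σ_allow = 244000/86.74 = 2813 mm².
A = πd²/4 → d = √(4A/π) = 59.85 mm.

d = 59.8 mm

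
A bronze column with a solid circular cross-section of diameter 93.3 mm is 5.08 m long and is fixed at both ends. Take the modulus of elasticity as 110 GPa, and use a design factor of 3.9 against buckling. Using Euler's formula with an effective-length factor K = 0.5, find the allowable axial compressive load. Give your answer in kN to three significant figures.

P_allow = 160 kN

I = πd⁴/64 = π×93.3⁴/64 = 3.720×10^6 mm⁴.
Effective length L_e = KL = 0.5×5.08 m = 2540 mm.
Euler critical load P_cr = π²EI/L_e² = π²×110000×3.720×10^6/2540² = 625900 N.
P_allow = P_cr/n = 625900/3.9 = 160500 N.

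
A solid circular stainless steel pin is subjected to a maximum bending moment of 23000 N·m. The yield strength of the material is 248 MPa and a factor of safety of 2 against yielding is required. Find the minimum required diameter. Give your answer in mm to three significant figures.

d = 124 mm

σ_allow = 248/2 = 124.0 MPa.
For a solid circular section σ = 32M/(πd³), so d³ = 32M/(π σ_allow) = 32×2.3000×10^7/(π×124.0) = 1.889×10^6 mm³.
d = 123.6 mm.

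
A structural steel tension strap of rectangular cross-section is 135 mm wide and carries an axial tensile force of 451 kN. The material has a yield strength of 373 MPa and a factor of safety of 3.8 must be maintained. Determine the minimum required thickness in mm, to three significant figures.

σ_allow = 373/3.8 = 98.16 MPa.
Required area A = F/σ_allow = 451000/98.16 = 4595 mm².
t = A/w = 4595/135 = 34.03 mm.

t = 34.0 mm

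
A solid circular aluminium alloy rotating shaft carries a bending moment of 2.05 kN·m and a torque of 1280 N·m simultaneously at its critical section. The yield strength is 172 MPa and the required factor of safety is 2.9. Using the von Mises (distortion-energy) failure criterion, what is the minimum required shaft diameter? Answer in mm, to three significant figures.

d = 73.7 mm

σ_allow = σ_y/n = 172/2.9 = 59.31 MPa.
For a solid shaft σ_b = 32M/(πd³) and τ = 16T/(πd³), so the von Mises stress is σ' = (16/πd³)·√(4M²+3T²).
√(4M²+3T²) = √(4×(2.050×10^6)² + 3×(1.280×10^6)²) = 4.661×10^6 N·mm.
d³ = 16×4.661×10^6/(π×59.31) = 400200 mm³.
d = 73.70 mm.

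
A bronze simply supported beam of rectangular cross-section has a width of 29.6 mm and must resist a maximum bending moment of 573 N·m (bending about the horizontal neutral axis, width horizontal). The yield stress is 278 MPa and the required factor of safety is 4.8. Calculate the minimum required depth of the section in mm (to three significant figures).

σ_allow = 278/4.8 = 57.92 MPa.
For a rectangular section σ = 6M/(bh²), so h² = 6M/(b σ_allow) = 6×573000/(29.6×57.92) = 2005 mm².
h = 44.78 mm.

h = 44.8 mm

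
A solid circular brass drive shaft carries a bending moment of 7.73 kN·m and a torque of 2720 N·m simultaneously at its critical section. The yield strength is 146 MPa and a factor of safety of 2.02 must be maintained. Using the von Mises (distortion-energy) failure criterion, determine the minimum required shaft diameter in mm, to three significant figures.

σ_allow = σ_y/n = 146/2.02 = 72.28 MPa.
For a solid shaft σ_b = 32M/(πd³) and τ = 16T/(πd³), so the von Mises stress is σ' = (16/πd³)·√(4M²+3T²).
√(4M²+3T²) = √(4×(7.730×10^6)² + 3×(2.720×10^6)²) = 1.616×10^7 N·mm.
d³ = 16×1.616×10^7/(π×72.28) = 1.139×10^6 mm³.
d = 104.4 mm.

d = 104 mm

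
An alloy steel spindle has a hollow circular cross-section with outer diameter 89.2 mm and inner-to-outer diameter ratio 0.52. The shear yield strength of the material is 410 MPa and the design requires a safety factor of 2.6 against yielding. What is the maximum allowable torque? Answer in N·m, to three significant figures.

τ_allow = 410/2.6 = 157.7 MPa.
For a hollow shaft T_allow = τ_allow·πd_o³(1−k⁴)/16 with 1−k⁴ = 0.9269, so πd_o³(1−k⁴)/16 = 129200 mm³.
T_allow = 157.7×129200 = 2.037×10^7 N·mm = 20370 N·m.

T_allow = 20400 N·m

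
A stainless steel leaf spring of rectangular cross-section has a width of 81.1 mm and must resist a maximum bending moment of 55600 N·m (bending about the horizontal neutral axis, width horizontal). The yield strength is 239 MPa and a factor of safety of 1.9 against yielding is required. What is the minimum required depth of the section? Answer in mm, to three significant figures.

σ_allow = 239/1.9 = 125.8 MPa.
For a rectangular section σ = 6M/(bh²), so h² = 6M/(b σ_allow) = 6×5.5600×10^7/(81.1×125.8) = 32700 mm².
h = 180.8 mm.

h = 181 mm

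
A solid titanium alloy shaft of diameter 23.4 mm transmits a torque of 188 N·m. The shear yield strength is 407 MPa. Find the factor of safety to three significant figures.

τ = 16T/(πd³) = 16×188000/(π×23.4³) = 74.73 MPa.
n = τ_limit/τ = 407/74.73 = 5.446.

n = 5.45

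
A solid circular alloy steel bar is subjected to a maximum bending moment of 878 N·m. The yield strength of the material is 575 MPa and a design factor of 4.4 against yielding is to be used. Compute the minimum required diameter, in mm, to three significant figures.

σ_allow = 575/4.4 = 130.7 MPa.
For a solid circular section σ = 32M/(πd³), so d³ = 32M/(π σ_allow) = 32×878000/(π×130.7) = 68440 mm³.
d = 40.90 mm.

d = 40.9 mm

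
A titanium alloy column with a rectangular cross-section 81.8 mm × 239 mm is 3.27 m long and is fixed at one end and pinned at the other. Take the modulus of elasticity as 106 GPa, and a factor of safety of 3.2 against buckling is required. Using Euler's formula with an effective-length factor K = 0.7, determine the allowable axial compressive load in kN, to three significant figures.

P_allow = 680 kN

Buckling occurs about the weak axis: I_min = h·b³/12 = 239×81.8³/12 = 1.090×10^7 mm⁴ (b = 81.8 mm is the smaller dimension).
Effective length L_e = KL = 0.7×3.27 m = 2289 mm.
Euler critical load P_cr = π²EI/L_e² = π²×106000×1.090×10^7/2289² = 2.177×10^6 N.
P_allow = P_cr/n = 2.177×10^6/3.2 = 680200 N.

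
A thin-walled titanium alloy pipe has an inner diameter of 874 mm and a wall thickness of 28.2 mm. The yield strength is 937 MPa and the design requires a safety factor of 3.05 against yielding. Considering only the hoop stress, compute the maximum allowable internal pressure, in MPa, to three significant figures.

σ_allow = 937/3.05 = 307.2 MPa.
σ_h = pD/(2t) → p_allow = 2σ_allow t/D = 2×307.2×28.2/874 = 19.82 MPa.

p_allow = 19.8 MPa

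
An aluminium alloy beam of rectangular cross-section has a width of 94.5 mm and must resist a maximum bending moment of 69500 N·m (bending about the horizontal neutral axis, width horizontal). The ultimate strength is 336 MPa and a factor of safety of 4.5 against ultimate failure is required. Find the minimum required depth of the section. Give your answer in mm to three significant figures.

h = 243 mm

σ_allow = 336/4.5 = 74.67 MPa.
For a rectangular section σ = 6M/(bh²), so h² = 6M/(b σ_allow) = 6×6.9500×10^7/(94.5×74.67) = 59100 mm².
h = 243.1 mm.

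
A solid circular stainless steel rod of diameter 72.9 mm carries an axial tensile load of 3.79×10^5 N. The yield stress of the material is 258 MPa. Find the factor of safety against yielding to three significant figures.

n = 2.84

A = πd²/4 = 4174 mm².
σ = F/A = 379000/4174 = 90.80 MPa.
n = 258/90.80 = 2.841.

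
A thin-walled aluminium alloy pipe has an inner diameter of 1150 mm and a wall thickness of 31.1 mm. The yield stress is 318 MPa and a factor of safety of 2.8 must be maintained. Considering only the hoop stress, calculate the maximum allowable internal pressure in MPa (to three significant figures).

σ_allow = 318/2.8 = 113.6 MPa.
σ_h = pD/(2t) → p_allow = 2σ_allow t/D = 2×113.6×31.1/1150 = 6.143 MPa.

p_allow = 6.14 MPa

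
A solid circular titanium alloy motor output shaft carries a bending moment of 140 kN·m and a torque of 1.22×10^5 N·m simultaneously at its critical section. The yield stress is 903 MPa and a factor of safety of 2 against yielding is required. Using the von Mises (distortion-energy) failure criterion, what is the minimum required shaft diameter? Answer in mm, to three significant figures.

σ_allow = σ_y/n = 903/2 = 451.5 MPa.
For a solid shaft σ_b = 32M/(πd³) and τ = 16T/(πd³), so the von Mises stress is σ' = (16/πd³)·√(4M²+3T²).
√(4M²+3T²) = √(4×(1.400×10^8)² + 3×(1.220×10^8)²) = 3.508×10^8 N·mm.
d³ = 16×3.508×10^8/(π×451.5) = 3.957×10^6 mm³.
d = 158.2 mm.

d = 158 mm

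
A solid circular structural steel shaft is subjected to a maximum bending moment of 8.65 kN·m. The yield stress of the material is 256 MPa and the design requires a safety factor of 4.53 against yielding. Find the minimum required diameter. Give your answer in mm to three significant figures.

σ_allow = 256/4.53 = 56.51 MPa.
For a solid circular section σ = 32M/(πd³), so d³ = 32M/(π σ_allow) = 32×8650000/(π×56.51) = 1.559×10^6 mm³.
d = 116.0 mm.

d = 116 mm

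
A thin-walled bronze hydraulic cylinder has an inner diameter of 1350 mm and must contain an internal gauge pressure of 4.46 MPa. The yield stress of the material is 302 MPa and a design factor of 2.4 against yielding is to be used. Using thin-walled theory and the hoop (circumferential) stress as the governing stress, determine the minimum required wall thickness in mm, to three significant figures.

σ_allow = 302/2.4 = 125.8 MPa.
Hoop stress σ_h = pD/(2t), so t = pD/(2σ_allow) = 4.46×1350/(2×125.8) = 23.92 mm.

t = 23.9 mm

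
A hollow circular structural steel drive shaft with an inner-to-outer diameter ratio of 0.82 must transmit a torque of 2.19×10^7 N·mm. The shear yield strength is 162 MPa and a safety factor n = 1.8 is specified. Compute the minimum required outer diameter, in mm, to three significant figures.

d_o = 131 mm

τ_allow = 162/1.8 = 90.00 MPa.
For a hollow shaft τ = 16T/[πd_o³(1−k⁴)] with k = 0.82, so 1−k⁴ = 0.5479.
d_o³ = 16T/[π τ_allow (1−k⁴)] = 16×2.1900×10^7/(π×90.00×0.5479) = 2.262×10^6 mm³.
d_o = 131.3 mm.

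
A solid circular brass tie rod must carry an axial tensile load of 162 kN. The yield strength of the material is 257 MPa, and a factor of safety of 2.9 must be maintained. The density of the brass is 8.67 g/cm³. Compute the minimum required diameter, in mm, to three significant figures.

Allowable stress σ_allow = 257/2.9 = 88.62 MPa.
Required area A = F/σ_allow = 162000/88.62 = 1828 mm².
A = πd²/4 → d = √(4A/π) = 48.24 mm.

d = 48.2 mm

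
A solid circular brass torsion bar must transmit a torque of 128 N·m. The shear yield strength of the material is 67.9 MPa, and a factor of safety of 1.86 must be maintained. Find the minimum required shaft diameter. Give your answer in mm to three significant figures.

d = 26.1 mm

Allowable shear stress τ_allow = 67.9/1.86 = 36.51 MPa.
For a solid shaft τ = 16T/(πd³), so d³ = 16T/(π τ_allow) = 16×128000/(π×36.51) = 17860 mm³.
d = (17860)^(1/3) = 26.14 mm.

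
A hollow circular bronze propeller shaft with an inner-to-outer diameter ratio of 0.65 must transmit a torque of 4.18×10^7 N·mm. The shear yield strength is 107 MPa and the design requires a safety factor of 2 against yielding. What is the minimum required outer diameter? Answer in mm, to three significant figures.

τ_allow = 107/2 = 53.50 MPa.
For a hollow shaft τ = 16T/[πd_o³(1−k⁴)] with k = 0.65, so 1−k⁴ = 0.8215.
d_o³ = 16T/[π τ_allow (1−k⁴)] = 16×4.1800×10^7/(π×53.50×0.8215) = 4.844×10^6 mm³.
d_o = 169.2 mm.

d_o = 169 mm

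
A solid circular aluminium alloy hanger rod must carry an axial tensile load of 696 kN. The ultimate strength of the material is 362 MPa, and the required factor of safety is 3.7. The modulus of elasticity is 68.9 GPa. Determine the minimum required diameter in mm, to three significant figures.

Allowable stress σ_allow = 362/3.7 = 97.84 MPa.
Required area A = F/σ_allow = 696000/97.84 = 7114 mm².
A = πd²/4 → d = √(4A/π) = 95.17 mm.

d = 95.2 mm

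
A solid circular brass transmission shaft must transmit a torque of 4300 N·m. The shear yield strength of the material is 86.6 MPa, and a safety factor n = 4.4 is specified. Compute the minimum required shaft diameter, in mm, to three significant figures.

Allowable shear stress τ_allow = 86.6/4.4 = 19.68 MPa.
For a solid shaft τ = 16T/(πd³), so d³ = 16T/(π τ_allow) = 16×4300000/(π×19.68) = 1.113×10^6 mm³.
d = (1.113×10^6)^(1/3) = 103.6 mm.

d = 104 mm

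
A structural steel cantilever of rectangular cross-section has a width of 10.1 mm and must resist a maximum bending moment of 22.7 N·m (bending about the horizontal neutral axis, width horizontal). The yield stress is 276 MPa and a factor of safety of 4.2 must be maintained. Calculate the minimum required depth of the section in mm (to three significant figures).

σ_allow = 276/4.2 = 65.71 MPa.
For a rectangular section σ = 6M/(bh²), so h² = 6M/(b σ_allow) = 6×22700/(10.1×65.71) = 205.2 mm².
h = 14.33 mm.

h = 14.3 mm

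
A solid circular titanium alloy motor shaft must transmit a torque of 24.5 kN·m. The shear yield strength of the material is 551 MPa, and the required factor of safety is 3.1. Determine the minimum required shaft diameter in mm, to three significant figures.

Allowable shear stress τ_allow = 551/3.1 = 177.7 MPa.
For a solid shaft τ = 16T/(πd³), so d³ = 16T/(π τ_allow) = 16×2.4500×10^7/(π×177.7) = 702000 mm³.
d = (702000)^(1/3) = 88.88 mm.

d = 88.9 mm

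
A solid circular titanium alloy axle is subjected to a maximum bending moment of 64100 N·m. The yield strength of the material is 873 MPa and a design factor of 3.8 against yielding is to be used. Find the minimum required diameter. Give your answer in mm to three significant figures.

d = 142 mm

σ_allow = 873/3.8 = 229.7 MPa.
For a solid circular section σ = 32M/(πd³), so d³ = 32M/(π σ_allow) = 32×6.4100×10^7/(π×229.7) = 2.842×10^6 mm³.
d = 141.6 mm.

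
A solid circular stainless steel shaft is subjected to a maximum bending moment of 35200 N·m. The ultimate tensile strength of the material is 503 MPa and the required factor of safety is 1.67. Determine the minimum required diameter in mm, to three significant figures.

σ_allow = 503/1.67 = 301.2 MPa.
For a solid circular section σ = 32M/(πd³), so d³ = 32M/(π σ_allow) = 32×3.5200×10^7/(π×301.2) = 1.190×10^6 mm³.
d = 106.0 mm.

d = 106 mm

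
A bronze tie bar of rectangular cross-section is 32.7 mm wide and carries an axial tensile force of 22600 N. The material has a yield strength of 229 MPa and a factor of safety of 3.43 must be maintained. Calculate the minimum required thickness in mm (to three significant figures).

t = 10.4 mm

σ_allow = 229/3.43 = 66.76 MPa.
Required area A = F/σ_allow = 22600/66.76 = 338.5 mm².
t = A/w = 338.5/32.7 = 10.35 mm.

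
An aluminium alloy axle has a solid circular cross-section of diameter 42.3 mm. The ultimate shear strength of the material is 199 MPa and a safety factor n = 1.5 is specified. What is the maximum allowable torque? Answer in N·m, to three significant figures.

T_allow = 1970 N·m

τ_allow = 199/1.5 = 132.7 MPa.
For a solid shaft T_allow = τ_allow·πd³/16; πd³/16 = π×42.3³/16 = 14860 mm³.
T_allow = 132.7×14860 = 1.972×10^6 N·mm = 1972 N·m.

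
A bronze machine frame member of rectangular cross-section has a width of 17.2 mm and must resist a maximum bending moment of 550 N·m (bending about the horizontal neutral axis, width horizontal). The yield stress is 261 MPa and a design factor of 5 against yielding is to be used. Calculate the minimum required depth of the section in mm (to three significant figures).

σ_allow = 261/5 = 52.20 MPa.
For a rectangular section σ = 6M/(bh²), so h² = 6M/(b σ_allow) = 6×550000/(17.2×52.20) = 3675 mm².
h = 60.63 mm.

h = 60.6 mm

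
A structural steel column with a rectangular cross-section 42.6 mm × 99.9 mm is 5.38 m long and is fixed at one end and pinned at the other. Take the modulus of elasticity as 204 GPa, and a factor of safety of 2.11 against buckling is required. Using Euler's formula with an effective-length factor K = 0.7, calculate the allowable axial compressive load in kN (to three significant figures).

Buckling occurs about the weak axis: I_min = h·b³/12 = 99.9×42.6³/12 = 643600 mm⁴ (b = 42.6 mm is the smaller dimension).
Effective length L_e = KL = 0.7×5.38 m = 3766 mm.
Euler critical load P_cr = π²EI/L_e² = π²×204000×643600/3766² = 91370 N.
P_allow = P_cr/n = 91370/2.11 = 43300 N.

P_allow = 43.3 kN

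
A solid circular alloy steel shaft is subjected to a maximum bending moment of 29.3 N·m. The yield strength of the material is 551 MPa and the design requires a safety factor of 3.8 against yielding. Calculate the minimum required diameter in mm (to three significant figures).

d = 12.7 mm

σ_allow = 551/3.8 = 145.0 MPa.
For a solid circular section σ = 32M/(πd³), so d³ = 32M/(π σ_allow) = 32×29300/(π×145.0) = 2058 mm³.
d = 12.72 mm.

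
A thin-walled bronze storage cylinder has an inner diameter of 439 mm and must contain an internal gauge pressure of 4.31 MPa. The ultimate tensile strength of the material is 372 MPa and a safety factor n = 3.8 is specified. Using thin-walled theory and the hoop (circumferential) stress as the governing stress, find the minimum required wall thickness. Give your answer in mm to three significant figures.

t = 9.66 mm

σ_allow = 372/3.8 = 97.89 MPa.
Hoop stress σ_h = pD/(2t), so t = pD/(2σ_allow) = 4.31×439/(2×97.89) = 9.664 mm.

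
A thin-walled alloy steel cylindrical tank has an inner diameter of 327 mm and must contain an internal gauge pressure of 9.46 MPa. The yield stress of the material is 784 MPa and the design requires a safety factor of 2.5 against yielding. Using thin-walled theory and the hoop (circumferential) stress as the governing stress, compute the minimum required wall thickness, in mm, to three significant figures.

σ_allow = 784/2.5 = 313.6 MPa.
Hoop stress σ_h = pD/(2t), so t = pD/(2σ_allow) = 9.46×327/(2×313.6) = 4.932 mm.

t = 4.93 mm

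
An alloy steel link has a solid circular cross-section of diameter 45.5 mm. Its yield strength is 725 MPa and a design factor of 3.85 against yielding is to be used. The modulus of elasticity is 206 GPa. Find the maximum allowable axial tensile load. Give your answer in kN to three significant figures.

σ_allow = 725/3.85 = 188.3 MPa.
A = πd²/4 = π×45.5²/4 = 1626 mm².
F_allow = σ_allow × A = 188.3×1626 = 306200 N.

F_allow = 306 kN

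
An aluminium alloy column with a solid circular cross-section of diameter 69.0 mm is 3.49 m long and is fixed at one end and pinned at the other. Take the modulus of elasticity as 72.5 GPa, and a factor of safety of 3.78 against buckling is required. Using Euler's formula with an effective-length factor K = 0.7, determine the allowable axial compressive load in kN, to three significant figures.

P_allow = 35.3 kN

I = πd⁴/64 = π×69.0⁴/64 = 1.113×10^6 mm⁴.
Effective length L_e = KL = 0.7×3.49 m = 2443 mm.
Euler critical load P_cr = π²EI/L_e² = π²×72500×1.113×10^6/2443² = 133400 N.
P_allow = P_cr/n = 133400/3.78 = 35290 N.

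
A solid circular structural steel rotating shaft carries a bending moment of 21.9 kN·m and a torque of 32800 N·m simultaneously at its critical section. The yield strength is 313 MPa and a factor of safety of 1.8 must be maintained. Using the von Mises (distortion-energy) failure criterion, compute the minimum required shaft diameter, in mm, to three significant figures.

d = 128 mm

σ_allow = σ_y/n = 313/1.8 = 173.9 MPa.
For a solid shaft σ_b = 32M/(πd³) and τ = 16T/(πd³), so the von Mises stress is σ' = (16/πd³)·√(4M²+3T²).
√(4M²+3T²) = √(4×(2.190×10^7)² + 3×(3.280×10^7)²) = 7.174×10^7 N·mm.
d³ = 16×7.174×10^7/(π×173.9) = 2.101×10^6 mm³.
d = 128.1 mm.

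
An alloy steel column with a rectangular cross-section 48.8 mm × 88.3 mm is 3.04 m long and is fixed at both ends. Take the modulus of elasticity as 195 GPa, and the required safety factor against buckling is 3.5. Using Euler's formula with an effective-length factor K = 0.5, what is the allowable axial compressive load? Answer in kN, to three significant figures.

P_allow = 204 kN

Buckling occurs about the weak axis: I_min = h·b³/12 = 88.3×48.8³/12 = 855100 mm⁴ (b = 48.8 mm is the smaller dimension).
Effective length L_e = KL = 0.5×3.04 m = 1520 mm.
Euler critical load P_cr = π²EI/L_e² = π²×195000×855100/1520² = 712300 N.
P_allow = P_cr/n = 712300/3.5 = 203500 N.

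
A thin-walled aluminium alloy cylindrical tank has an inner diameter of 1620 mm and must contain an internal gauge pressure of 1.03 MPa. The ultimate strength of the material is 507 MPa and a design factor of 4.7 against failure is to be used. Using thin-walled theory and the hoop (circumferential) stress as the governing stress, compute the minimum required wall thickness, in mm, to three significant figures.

σ_allow = 507/4.7 = 107.9 MPa.
Hoop stress σ_h = pD/(2t), so t = pD/(2σ_allow) = 1.03×1620/(2×107.9) = 7.734 mm.

t = 7.73 mm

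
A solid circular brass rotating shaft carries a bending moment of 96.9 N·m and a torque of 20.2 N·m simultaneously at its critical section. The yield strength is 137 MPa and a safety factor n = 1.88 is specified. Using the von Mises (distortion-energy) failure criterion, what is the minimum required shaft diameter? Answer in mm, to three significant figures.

σ_allow = σ_y/n = 137/1.88 = 72.87 MPa.
For a solid shaft σ_b = 32M/(πd³) and τ = 16T/(πd³), so the von Mises stress is σ' = (16/πd³)·√(4M²+3T²).
√(4M²+3T²) = √(4×(96900)² + 3×(20200)²) = 196900 N·mm.
d³ = 16×196900/(π×72.87) = 13760 mm³.
d = 23.96 mm.

d = 24.0 mm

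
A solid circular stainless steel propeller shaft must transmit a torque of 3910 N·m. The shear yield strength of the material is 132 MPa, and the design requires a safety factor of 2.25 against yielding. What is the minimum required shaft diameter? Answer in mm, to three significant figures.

d = 69.8 mm

Allowable shear stress τ_allow = 132/2.25 = 58.67 MPa.
For a solid shaft τ = 16T/(πd³), so d³ = 16T/(π τ_allow) = 16×3910000/(π×58.67) = 339400 mm³.
d = (339400)^(1/3) = 69.76 mm.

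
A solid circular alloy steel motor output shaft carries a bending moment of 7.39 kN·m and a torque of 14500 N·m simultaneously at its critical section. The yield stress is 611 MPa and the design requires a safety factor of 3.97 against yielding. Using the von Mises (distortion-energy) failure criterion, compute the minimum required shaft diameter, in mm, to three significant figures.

σ_allow = σ_y/n = 611/3.97 = 153.9 MPa.
For a solid shaft σ_b = 32M/(πd³) and τ = 16T/(πd³), so the von Mises stress is σ' = (16/πd³)·√(4M²+3T²).
√(4M²+3T²) = √(4×(7.390×10^6)² + 3×(1.450×10^7)²) = 2.914×10^7 N·mm.
d³ = 16×2.914×10^7/(π×153.9) = 964300 mm³.
d = 98.80 mm.

d = 98.8 mm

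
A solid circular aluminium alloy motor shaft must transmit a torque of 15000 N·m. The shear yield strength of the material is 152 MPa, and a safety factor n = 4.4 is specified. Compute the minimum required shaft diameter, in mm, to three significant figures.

d = 130 mm

Allowable shear stress τ_allow = 152/4.4 = 34.55 MPa.
For a solid shaft τ = 16T/(πd³), so d³ = 16T/(π τ_allow) = 16×1.5000×10^7/(π×34.55) = 2.211×10^6 mm³.
d = (2.211×10^6)^(1/3) = 130.3 mm.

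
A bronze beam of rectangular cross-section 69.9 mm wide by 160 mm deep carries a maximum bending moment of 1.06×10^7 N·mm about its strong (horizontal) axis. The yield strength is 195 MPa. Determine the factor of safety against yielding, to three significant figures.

Section modulus S = bh²/6 = 69.9×160²/6 = 298200 mm³.
σ = M/S = 1.0600×10^7/298200 = 35.54 MPa.
n = 195/35.54 = 5.486.

n = 5.49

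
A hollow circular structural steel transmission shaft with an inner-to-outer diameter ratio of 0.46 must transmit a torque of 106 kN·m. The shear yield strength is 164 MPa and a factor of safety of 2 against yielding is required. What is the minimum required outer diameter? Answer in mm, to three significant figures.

d_o = 190 mm

τ_allow = 164/2 = 82.00 MPa.
For a hollow shaft τ = 16T/[πd_o³(1−k⁴)] with k = 0.46, so 1−k⁴ = 0.9552.
d_o³ = 16T/[π τ_allow (1−k⁴)] = 16×1.0600×10^8/(π×82.00×0.9552) = 6.892×10^6 mm³.
d_o = 190.3 mm.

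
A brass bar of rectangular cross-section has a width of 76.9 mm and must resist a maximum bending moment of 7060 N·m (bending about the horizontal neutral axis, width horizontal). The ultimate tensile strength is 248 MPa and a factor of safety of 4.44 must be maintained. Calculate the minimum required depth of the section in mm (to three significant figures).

σ_allow = 248/4.44 = 55.86 MPa.
For a rectangular section σ = 6M/(bh²), so h² = 6M/(b σ_allow) = 6×7060000/(76.9×55.86) = 9862 mm².
h = 99.31 mm.

h = 99.3 mm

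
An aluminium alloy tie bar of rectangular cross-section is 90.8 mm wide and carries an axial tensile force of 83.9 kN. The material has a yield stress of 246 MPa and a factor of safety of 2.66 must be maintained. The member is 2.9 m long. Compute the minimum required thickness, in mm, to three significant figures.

σ_allow = 246/2.66 = 92.48 MPa.
Required area A = F/σ_allow = 83900/92.48 = 907.2 mm².
t = A/w = 907.2/90.8 = 9.991 mm.

t = 9.99 mm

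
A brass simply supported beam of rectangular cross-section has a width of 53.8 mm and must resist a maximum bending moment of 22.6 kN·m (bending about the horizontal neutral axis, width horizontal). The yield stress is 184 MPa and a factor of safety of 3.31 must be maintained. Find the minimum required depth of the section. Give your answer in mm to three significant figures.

σ_allow = 184/3.31 = 55.59 MPa.
For a rectangular section σ = 6M/(bh²), so h² = 6M/(b σ_allow) = 6×2.2600×10^7/(53.8×55.59) = 45340 mm².
h = 212.9 mm.

h = 213 mm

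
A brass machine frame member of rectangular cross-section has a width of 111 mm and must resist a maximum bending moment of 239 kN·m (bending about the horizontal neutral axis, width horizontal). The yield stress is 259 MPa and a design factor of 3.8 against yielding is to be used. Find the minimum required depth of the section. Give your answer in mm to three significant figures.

σ_allow = 259/3.8 = 68.16 MPa.
For a rectangular section σ = 6M/(bh²), so h² = 6M/(b σ_allow) = 6×2.3900×10^8/(111×68.16) = 189500 mm².
h = 435.4 mm.

h = 435 mm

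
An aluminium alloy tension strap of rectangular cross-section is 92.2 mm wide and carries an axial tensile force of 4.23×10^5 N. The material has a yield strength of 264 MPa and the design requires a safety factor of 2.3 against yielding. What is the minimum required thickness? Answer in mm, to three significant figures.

σ_allow = 264/2.3 = 114.8 MPa.
Required area A = F/σ_allow = 423000/114.8 = 3685 mm².
t = A/w = 3685/92.2 = 39.97 mm.

t = 40.0 mm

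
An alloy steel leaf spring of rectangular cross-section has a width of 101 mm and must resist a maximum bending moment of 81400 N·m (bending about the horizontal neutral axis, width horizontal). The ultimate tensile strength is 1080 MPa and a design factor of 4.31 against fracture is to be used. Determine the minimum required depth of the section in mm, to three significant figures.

h = 139 mm

σ_allow = 1080/4.31 = 250.6 MPa.
For a rectangular section σ = 6M/(bh²), so h² = 6M/(b σ_allow) = 6×8.1400×10^7/(101×250.6) = 19300 mm².
h = 138.9 mm.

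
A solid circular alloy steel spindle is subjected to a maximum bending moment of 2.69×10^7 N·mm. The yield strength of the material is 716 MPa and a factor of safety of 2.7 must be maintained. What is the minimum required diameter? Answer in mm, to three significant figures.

σ_allow = 716/2.7 = 265.2 MPa.
For a solid circular section σ = 32M/(πd³), so d³ = 32M/(π σ_allow) = 32×2.6900×10^7/(π×265.2) = 1.033×10^6 mm³.
d = 101.1 mm.

d = 101 mm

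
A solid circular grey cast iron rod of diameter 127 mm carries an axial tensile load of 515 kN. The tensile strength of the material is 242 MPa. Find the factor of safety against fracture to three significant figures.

n = 5.95

A = πd²/4 = 12670 mm².
σ = F/A = 515000/12670 = 40.65 MPa.
n = 242/40.65 = 5.953.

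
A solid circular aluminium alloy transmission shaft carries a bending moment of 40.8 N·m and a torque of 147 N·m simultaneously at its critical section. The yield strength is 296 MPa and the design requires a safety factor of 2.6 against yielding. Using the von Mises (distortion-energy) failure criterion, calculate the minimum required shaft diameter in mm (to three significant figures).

d = 22.9 mm

σ_allow = σ_y/n = 296/2.6 = 113.8 MPa.
For a solid shaft σ_b = 32M/(πd³) and τ = 16T/(πd³), so the von Mises stress is σ' = (16/πd³)·√(4M²+3T²).
√(4M²+3T²) = √(4×(40800)² + 3×(147000)²) = 267400 N·mm.
d³ = 16×267400/(π×113.8) = 11960 mm³.
d = 22.87 mm.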